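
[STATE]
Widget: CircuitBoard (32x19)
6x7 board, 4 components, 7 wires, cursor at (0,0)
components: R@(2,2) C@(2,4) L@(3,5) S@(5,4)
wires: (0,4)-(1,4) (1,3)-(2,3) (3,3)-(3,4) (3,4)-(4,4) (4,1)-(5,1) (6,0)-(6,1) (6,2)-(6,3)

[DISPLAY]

   0 1 2 3 4 5                  
0  [.]              ·           
                    │           
1               ·   ·           
                │               
2           R   ·   C           
                                
3               · ─ ·   L       
                    │           
4       ·           ·           
        │                       
5       ·           S           
                                
6   · ─ ·   · ─ ·               
Cursor: (0,0)                   
                                
                                
                                
                                


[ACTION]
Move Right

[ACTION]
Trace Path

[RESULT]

   0 1 2 3 4 5                  
0      [.]          ·           
                    │           
1               ·   ·           
                │               
2           R   ·   C           
                                
3               · ─ ·   L       
                    │           
4       ·           ·           
        │                       
5       ·           S           
                                
6   · ─ ·   · ─ ·               
Cursor: (0,1)  Trace: No connect
                                
                                
                                
                                


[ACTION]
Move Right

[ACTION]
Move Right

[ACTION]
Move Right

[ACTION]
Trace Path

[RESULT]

   0 1 2 3 4 5                  
0                  [.]          
                    │           
1               ·   ·           
                │               
2           R   ·   C           
                                
3               · ─ ·   L       
                    │           
4       ·           ·           
        │                       
5       ·           S           
                                
6   · ─ ·   · ─ ·               
Cursor: (0,4)  Trace: Path with 
                                
                                
                                
                                


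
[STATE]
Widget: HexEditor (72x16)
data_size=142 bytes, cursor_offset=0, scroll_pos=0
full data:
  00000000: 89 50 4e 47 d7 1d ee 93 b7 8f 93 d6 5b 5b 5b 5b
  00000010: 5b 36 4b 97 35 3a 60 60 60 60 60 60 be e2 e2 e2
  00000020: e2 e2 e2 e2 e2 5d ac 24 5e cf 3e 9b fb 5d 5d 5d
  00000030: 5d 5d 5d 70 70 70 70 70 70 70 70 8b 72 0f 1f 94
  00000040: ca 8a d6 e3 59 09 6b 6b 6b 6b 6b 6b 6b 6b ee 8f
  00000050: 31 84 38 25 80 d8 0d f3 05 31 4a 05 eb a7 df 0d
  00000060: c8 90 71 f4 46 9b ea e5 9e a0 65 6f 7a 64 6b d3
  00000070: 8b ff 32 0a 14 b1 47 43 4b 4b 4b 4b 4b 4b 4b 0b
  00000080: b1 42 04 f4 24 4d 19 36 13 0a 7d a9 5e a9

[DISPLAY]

00000000  89 50 4e 47 d7 1d ee 93  b7 8f 93 d6 5b 5b 5b 5b  |.PNG.......
00000010  5b 36 4b 97 35 3a 60 60  60 60 60 60 be e2 e2 e2  |[6K.5:`````
00000020  e2 e2 e2 e2 e2 5d ac 24  5e cf 3e 9b fb 5d 5d 5d  |.....].$^.>
00000030  5d 5d 5d 70 70 70 70 70  70 70 70 8b 72 0f 1f 94  |]]]pppppppp
00000040  ca 8a d6 e3 59 09 6b 6b  6b 6b 6b 6b 6b 6b ee 8f  |....Y.kkkkk
00000050  31 84 38 25 80 d8 0d f3  05 31 4a 05 eb a7 df 0d  |1.8%.....1J
00000060  c8 90 71 f4 46 9b ea e5  9e a0 65 6f 7a 64 6b d3  |..q.F.....e
00000070  8b ff 32 0a 14 b1 47 43  4b 4b 4b 4b 4b 4b 4b 0b  |..2...GCKKK
00000080  b1 42 04 f4 24 4d 19 36  13 0a 7d a9 5e a9        |.B..$M.6..}
                                                                        
                                                                        
                                                                        
                                                                        
                                                                        
                                                                        
                                                                        


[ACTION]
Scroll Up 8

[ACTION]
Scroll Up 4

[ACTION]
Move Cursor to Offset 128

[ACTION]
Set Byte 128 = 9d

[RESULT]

00000000  89 50 4e 47 d7 1d ee 93  b7 8f 93 d6 5b 5b 5b 5b  |.PNG.......
00000010  5b 36 4b 97 35 3a 60 60  60 60 60 60 be e2 e2 e2  |[6K.5:`````
00000020  e2 e2 e2 e2 e2 5d ac 24  5e cf 3e 9b fb 5d 5d 5d  |.....].$^.>
00000030  5d 5d 5d 70 70 70 70 70  70 70 70 8b 72 0f 1f 94  |]]]pppppppp
00000040  ca 8a d6 e3 59 09 6b 6b  6b 6b 6b 6b 6b 6b ee 8f  |....Y.kkkkk
00000050  31 84 38 25 80 d8 0d f3  05 31 4a 05 eb a7 df 0d  |1.8%.....1J
00000060  c8 90 71 f4 46 9b ea e5  9e a0 65 6f 7a 64 6b d3  |..q.F.....e
00000070  8b ff 32 0a 14 b1 47 43  4b 4b 4b 4b 4b 4b 4b 0b  |..2...GCKKK
00000080  9D 42 04 f4 24 4d 19 36  13 0a 7d a9 5e a9        |.B..$M.6..}
                                                                        
                                                                        
                                                                        
                                                                        
                                                                        
                                                                        
                                                                        


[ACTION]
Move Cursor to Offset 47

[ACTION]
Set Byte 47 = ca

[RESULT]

00000000  89 50 4e 47 d7 1d ee 93  b7 8f 93 d6 5b 5b 5b 5b  |.PNG.......
00000010  5b 36 4b 97 35 3a 60 60  60 60 60 60 be e2 e2 e2  |[6K.5:`````
00000020  e2 e2 e2 e2 e2 5d ac 24  5e cf 3e 9b fb 5d 5d CA  |.....].$^.>
00000030  5d 5d 5d 70 70 70 70 70  70 70 70 8b 72 0f 1f 94  |]]]pppppppp
00000040  ca 8a d6 e3 59 09 6b 6b  6b 6b 6b 6b 6b 6b ee 8f  |....Y.kkkkk
00000050  31 84 38 25 80 d8 0d f3  05 31 4a 05 eb a7 df 0d  |1.8%.....1J
00000060  c8 90 71 f4 46 9b ea e5  9e a0 65 6f 7a 64 6b d3  |..q.F.....e
00000070  8b ff 32 0a 14 b1 47 43  4b 4b 4b 4b 4b 4b 4b 0b  |..2...GCKKK
00000080  9d 42 04 f4 24 4d 19 36  13 0a 7d a9 5e a9        |.B..$M.6..}
                                                                        
                                                                        
                                                                        
                                                                        
                                                                        
                                                                        
                                                                        


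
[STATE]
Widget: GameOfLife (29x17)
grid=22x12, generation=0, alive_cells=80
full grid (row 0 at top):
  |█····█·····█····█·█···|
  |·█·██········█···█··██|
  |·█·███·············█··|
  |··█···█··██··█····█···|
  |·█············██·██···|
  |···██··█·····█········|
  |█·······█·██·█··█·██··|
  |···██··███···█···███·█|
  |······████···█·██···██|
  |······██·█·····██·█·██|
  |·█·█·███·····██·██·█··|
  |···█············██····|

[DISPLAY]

Gen: 0                       
█····█·····█····█·█···       
·█·██········█···█··██       
·█·███·············█··       
··█···█··██··█····█···       
·█············██·██···       
···██··█·····█········       
█·······█·██·█··█·██··       
···██··███···█···███·█       
······████···█·██···██       
······██·█·····██·█·██       
·█·█·███·····██·██·█··       
···█············██····       
                             
                             
                             
                             


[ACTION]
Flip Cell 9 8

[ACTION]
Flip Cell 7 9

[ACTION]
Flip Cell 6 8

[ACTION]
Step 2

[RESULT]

Gen: 2                       
·················█·█··       
███·█············█··█·       
·····█················       
·█···█·······██·····█·       
·█··········█·········       
············█··███·██·       
·······█········█··██·       
······██·····█·█····█·       
······················       
····██········█····██·       
····██········███··██·       
····█··········█████··       
                             
                             
                             
                             


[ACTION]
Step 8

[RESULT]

Gen: 10                      
·█····················       
█·█···················       
█·█···················       
·█····················       
············██········       
······█············██·       
····██·█···········██·       
···█················██       
··█····█······█····██·       
··█··········█·█···██·       
···██········█·█······       
··············█·······       
                             
                             
                             
                             


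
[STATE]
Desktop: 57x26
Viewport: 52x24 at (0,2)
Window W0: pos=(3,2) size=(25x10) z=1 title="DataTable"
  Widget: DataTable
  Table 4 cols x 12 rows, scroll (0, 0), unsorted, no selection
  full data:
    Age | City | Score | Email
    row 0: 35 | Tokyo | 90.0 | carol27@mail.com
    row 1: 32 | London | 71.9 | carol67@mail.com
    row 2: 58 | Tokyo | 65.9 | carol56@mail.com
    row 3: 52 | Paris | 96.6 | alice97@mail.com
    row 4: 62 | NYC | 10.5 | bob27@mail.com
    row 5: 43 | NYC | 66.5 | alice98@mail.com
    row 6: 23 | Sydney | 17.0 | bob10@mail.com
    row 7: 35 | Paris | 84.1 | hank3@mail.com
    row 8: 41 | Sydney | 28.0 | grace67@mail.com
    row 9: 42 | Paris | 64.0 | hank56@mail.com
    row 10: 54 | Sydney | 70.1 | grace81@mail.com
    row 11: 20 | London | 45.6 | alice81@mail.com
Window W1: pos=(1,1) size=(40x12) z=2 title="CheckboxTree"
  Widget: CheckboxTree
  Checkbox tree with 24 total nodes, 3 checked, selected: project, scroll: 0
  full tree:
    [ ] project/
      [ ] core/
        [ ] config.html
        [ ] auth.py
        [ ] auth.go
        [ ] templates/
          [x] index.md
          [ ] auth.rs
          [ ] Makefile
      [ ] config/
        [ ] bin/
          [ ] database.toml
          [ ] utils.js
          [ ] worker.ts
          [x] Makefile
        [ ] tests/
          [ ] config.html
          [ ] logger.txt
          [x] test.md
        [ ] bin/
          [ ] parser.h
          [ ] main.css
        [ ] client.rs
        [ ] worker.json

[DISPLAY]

 ┃ CheckboxTree                         ┃           
 ┠──────────────────────────────────────┨           
 ┃>[-] project/                         ┃           
 ┃   [-] core/                          ┃           
 ┃     [ ] config.html                  ┃           
 ┃     [ ] auth.py                      ┃           
 ┃     [ ] auth.go                      ┃           
 ┃     [-] templates/                   ┃           
 ┃       [x] index.md                   ┃           
 ┃       [ ] auth.rs                    ┃           
 ┗━━━━━━━━━━━━━━━━━━━━━━━━━━━━━━━━━━━━━━┛           
                                                    
                                                    
                                                    
                                                    
                                                    
                                                    
                                                    
                                                    
                                                    
                                                    
                                                    
                                                    
                                                    


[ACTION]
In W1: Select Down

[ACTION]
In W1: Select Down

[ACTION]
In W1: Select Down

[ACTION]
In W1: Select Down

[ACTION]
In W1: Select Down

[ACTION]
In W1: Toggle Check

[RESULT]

 ┃ CheckboxTree                         ┃           
 ┠──────────────────────────────────────┨           
 ┃ [-] project/                         ┃           
 ┃   [-] core/                          ┃           
 ┃     [ ] config.html                  ┃           
 ┃     [ ] auth.py                      ┃           
 ┃     [ ] auth.go                      ┃           
 ┃>    [x] templates/                   ┃           
 ┃       [x] index.md                   ┃           
 ┃       [x] auth.rs                    ┃           
 ┗━━━━━━━━━━━━━━━━━━━━━━━━━━━━━━━━━━━━━━┛           
                                                    
                                                    
                                                    
                                                    
                                                    
                                                    
                                                    
                                                    
                                                    
                                                    
                                                    
                                                    
                                                    


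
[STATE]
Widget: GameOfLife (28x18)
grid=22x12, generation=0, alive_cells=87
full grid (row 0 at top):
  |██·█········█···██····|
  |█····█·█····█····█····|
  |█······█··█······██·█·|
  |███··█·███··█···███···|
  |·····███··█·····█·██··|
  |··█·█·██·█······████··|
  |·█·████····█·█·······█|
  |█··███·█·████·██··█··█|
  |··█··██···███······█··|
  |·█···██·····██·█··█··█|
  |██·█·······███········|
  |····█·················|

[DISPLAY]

Gen: 0                      
██·█········█···██····      
█····█·█····█····█····      
█······█··█······██·█·      
███··█·███··█···███···      
·····███··█·····█·██··      
··█·█·██·█······████··      
·█·████····█·█·······█      
█··███·█·████·██··█··█      
··█··██···███······█··      
·█···██·····██·█··█··█      
██·█·······███········      
····█·················      
                            
                            
                            
                            
                            


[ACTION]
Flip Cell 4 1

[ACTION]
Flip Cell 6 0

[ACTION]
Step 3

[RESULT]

Gen: 3                      
██····················      
█········███··········      
██·····██··██·········      
█·█·██·███·██·········      
█········█·█···██·····      
█·█·█·····█···█·██··█·      
█········█··███·█··█·█      
·█·██····█···█··██·█·█      
···████·███·····█·███·      
·█····██·██········██·      
·███·█·····█···█······      
·███·······█··█·······      
                            
                            
                            
                            
                            


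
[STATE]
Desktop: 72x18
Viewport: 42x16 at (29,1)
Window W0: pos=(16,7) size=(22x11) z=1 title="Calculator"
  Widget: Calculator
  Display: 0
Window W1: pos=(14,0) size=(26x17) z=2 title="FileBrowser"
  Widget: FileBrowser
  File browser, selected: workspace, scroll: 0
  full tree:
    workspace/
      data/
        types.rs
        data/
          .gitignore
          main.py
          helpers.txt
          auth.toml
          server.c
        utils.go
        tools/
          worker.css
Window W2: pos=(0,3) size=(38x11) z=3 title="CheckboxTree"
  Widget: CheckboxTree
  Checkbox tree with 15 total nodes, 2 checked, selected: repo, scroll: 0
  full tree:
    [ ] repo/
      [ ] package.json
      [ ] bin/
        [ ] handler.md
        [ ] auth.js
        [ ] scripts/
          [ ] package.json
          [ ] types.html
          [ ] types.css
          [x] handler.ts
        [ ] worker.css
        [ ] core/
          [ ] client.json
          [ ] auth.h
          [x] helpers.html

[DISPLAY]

          ┃                               
──────────┨                               
━━━━━━━━┓ ┃                               
        ┃ ┃                               
────────┨ ┃                               
        ┃ ┃                               
        ┃ ┃                               
        ┃ ┃                               
        ┃ ┃                               
        ┃ ┃                               
        ┃ ┃                               
        ┃ ┃                               
━━━━━━━━┛ ┃                               
          ┃                               
          ┃                               
━━━━━━━━━━┛                               


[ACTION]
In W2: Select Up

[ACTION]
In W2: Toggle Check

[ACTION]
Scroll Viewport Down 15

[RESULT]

──────────┨                               
━━━━━━━━┓ ┃                               
        ┃ ┃                               
────────┨ ┃                               
        ┃ ┃                               
        ┃ ┃                               
        ┃ ┃                               
        ┃ ┃                               
        ┃ ┃                               
        ┃ ┃                               
        ┃ ┃                               
━━━━━━━━┛ ┃                               
          ┃                               
          ┃                               
━━━━━━━━━━┛                               
━━━━━━━━┛                                 


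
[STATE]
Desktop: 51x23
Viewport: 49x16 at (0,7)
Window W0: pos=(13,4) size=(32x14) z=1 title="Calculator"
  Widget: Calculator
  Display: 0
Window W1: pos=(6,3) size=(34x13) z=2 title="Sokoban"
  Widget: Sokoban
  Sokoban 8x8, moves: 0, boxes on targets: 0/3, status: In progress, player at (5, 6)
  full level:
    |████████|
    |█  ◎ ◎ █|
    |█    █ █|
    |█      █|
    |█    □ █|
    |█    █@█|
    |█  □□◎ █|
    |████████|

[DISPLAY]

      ┃█  ◎ ◎ █                        ┃   0┃    
      ┃█    █ █                        ┃    ┃    
      ┃█      █                        ┃    ┃    
      ┃█    □ █                        ┃    ┃    
      ┃█    █@█                        ┃    ┃    
      ┃█  □□◎ █                        ┃    ┃    
      ┃████████                        ┃    ┃    
      ┃Moves: 0  0/3                   ┃    ┃    
      ┗━━━━━━━━━━━━━━━━━━━━━━━━━━━━━━━━┛    ┃    
             ┃└───┴───┴───┴───┘             ┃    
             ┗━━━━━━━━━━━━━━━━━━━━━━━━━━━━━━┛    
                                                 
                                                 
                                                 
                                                 
                                                 


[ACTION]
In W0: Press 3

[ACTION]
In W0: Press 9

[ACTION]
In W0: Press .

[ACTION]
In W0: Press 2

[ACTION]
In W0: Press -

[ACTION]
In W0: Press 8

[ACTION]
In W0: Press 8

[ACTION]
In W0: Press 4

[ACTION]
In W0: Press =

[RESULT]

      ┃█  ◎ ◎ █                        ┃44.8┃    
      ┃█    █ █                        ┃    ┃    
      ┃█      █                        ┃    ┃    
      ┃█    □ █                        ┃    ┃    
      ┃█    █@█                        ┃    ┃    
      ┃█  □□◎ █                        ┃    ┃    
      ┃████████                        ┃    ┃    
      ┃Moves: 0  0/3                   ┃    ┃    
      ┗━━━━━━━━━━━━━━━━━━━━━━━━━━━━━━━━┛    ┃    
             ┃└───┴───┴───┴───┘             ┃    
             ┗━━━━━━━━━━━━━━━━━━━━━━━━━━━━━━┛    
                                                 
                                                 
                                                 
                                                 
                                                 


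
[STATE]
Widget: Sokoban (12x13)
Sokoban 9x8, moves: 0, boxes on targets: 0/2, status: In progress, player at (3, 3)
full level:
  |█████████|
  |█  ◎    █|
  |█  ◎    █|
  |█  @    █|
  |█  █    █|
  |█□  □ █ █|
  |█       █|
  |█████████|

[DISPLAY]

█████████   
█  ◎    █   
█  ◎    █   
█  @    █   
█  █    █   
█□  □ █ █   
█       █   
█████████   
Moves: 0  0/
            
            
            
            


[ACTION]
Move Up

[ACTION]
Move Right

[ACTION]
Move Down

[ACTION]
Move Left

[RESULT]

█████████   
█  ◎    █   
█  ◎    █   
█  @    █   
█  █    █   
█□  □ █ █   
█       █   
█████████   
Moves: 4  0/
            
            
            
            


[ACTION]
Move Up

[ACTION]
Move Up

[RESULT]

█████████   
█  +    █   
█  ◎    █   
█       █   
█  █    █   
█□  □ █ █   
█       █   
█████████   
Moves: 6  0/
            
            
            
            


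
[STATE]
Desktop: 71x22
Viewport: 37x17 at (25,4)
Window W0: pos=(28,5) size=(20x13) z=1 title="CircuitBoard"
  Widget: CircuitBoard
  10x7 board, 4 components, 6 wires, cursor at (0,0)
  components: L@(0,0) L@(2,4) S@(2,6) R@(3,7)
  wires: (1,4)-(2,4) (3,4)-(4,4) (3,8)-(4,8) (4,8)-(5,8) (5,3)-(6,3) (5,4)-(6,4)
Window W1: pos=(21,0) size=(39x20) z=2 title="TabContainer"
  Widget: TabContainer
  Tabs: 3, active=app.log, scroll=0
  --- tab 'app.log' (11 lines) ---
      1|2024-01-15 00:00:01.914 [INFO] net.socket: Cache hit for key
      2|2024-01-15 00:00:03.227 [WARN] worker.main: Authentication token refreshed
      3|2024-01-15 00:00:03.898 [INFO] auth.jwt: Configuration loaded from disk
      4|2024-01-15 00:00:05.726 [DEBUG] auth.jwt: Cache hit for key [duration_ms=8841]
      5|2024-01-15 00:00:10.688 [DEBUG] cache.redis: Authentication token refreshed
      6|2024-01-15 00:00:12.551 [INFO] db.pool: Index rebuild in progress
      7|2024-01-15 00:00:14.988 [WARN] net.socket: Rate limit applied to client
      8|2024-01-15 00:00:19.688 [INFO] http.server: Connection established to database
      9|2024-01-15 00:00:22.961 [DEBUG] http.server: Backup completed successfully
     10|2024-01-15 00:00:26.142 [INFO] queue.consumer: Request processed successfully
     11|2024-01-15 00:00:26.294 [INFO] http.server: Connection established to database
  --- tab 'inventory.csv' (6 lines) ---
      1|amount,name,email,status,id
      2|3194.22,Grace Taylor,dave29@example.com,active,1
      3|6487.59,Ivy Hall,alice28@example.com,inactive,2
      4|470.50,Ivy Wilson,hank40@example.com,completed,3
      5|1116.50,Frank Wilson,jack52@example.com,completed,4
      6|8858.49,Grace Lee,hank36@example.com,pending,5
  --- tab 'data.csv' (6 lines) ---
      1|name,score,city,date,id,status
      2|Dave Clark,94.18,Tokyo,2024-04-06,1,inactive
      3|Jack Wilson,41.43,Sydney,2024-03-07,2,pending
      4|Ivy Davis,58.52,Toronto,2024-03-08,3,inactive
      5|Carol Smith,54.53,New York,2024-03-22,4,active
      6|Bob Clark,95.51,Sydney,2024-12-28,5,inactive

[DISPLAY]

──────────────────────────────────┃  
4-01-15 00:00:01.914 [INFO] net.so┃  
4-01-15 00:00:03.227 [WARN] worker┃  
4-01-15 00:00:03.898 [INFO] auth.j┃  
4-01-15 00:00:05.726 [DEBUG] auth.┃  
4-01-15 00:00:10.688 [DEBUG] cache┃  
4-01-15 00:00:12.551 [INFO] db.poo┃  
4-01-15 00:00:14.988 [WARN] net.so┃  
4-01-15 00:00:19.688 [INFO] http.s┃  
4-01-15 00:00:22.961 [DEBUG] http.┃  
4-01-15 00:00:26.142 [INFO] queue.┃  
4-01-15 00:00:26.294 [INFO] http.s┃  
                                  ┃  
                                  ┃  
                                  ┃  
━━━━━━━━━━━━━━━━━━━━━━━━━━━━━━━━━━┛  
                                     


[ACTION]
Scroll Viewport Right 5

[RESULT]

─────────────────────────────┃       
15 00:00:01.914 [INFO] net.so┃       
15 00:00:03.227 [WARN] worker┃       
15 00:00:03.898 [INFO] auth.j┃       
15 00:00:05.726 [DEBUG] auth.┃       
15 00:00:10.688 [DEBUG] cache┃       
15 00:00:12.551 [INFO] db.poo┃       
15 00:00:14.988 [WARN] net.so┃       
15 00:00:19.688 [INFO] http.s┃       
15 00:00:22.961 [DEBUG] http.┃       
15 00:00:26.142 [INFO] queue.┃       
15 00:00:26.294 [INFO] http.s┃       
                             ┃       
                             ┃       
                             ┃       
━━━━━━━━━━━━━━━━━━━━━━━━━━━━━┛       
                                     


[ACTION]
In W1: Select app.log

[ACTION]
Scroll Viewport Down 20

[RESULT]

15 00:00:01.914 [INFO] net.so┃       
15 00:00:03.227 [WARN] worker┃       
15 00:00:03.898 [INFO] auth.j┃       
15 00:00:05.726 [DEBUG] auth.┃       
15 00:00:10.688 [DEBUG] cache┃       
15 00:00:12.551 [INFO] db.poo┃       
15 00:00:14.988 [WARN] net.so┃       
15 00:00:19.688 [INFO] http.s┃       
15 00:00:22.961 [DEBUG] http.┃       
15 00:00:26.142 [INFO] queue.┃       
15 00:00:26.294 [INFO] http.s┃       
                             ┃       
                             ┃       
                             ┃       
━━━━━━━━━━━━━━━━━━━━━━━━━━━━━┛       
                                     
                                     


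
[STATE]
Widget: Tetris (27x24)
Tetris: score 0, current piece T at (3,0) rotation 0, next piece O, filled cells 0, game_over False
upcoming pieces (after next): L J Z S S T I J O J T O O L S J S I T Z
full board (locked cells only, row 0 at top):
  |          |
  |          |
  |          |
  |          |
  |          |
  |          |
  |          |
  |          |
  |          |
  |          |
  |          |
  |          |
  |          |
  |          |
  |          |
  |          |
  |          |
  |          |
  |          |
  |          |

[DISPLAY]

    ▒     │Next:           
   ▒▒▒    │▓▓              
          │▓▓              
          │                
          │                
          │                
          │Score:          
          │0               
          │                
          │                
          │                
          │                
          │                
          │                
          │                
          │                
          │                
          │                
          │                
          │                
          │                
          │                
          │                
          │                


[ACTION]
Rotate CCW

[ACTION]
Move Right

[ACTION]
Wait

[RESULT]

          │Next:           
     ▒    │▓▓              
    ▒▒    │▓▓              
     ▒    │                
          │                
          │                
          │Score:          
          │0               
          │                
          │                
          │                
          │                
          │                
          │                
          │                
          │                
          │                
          │                
          │                
          │                
          │                
          │                
          │                
          │                


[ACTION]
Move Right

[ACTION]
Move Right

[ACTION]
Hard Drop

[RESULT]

    ▓▓    │Next:           
    ▓▓    │  ▒             
          │▒▒▒             
          │                
          │                
          │                
          │Score:          
          │0               
          │                
          │                
          │                
          │                
          │                
          │                
          │                
          │                
          │                
       ▒  │                
      ▒▒  │                
       ▒  │                
          │                
          │                
          │                
          │                


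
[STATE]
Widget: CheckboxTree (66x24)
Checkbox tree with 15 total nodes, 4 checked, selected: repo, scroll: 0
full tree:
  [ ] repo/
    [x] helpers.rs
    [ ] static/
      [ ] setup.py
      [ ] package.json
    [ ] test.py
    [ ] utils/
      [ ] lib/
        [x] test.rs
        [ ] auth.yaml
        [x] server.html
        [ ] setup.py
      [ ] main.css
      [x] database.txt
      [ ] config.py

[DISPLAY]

>[-] repo/                                                        
   [x] helpers.rs                                                 
   [ ] static/                                                    
     [ ] setup.py                                                 
     [ ] package.json                                             
   [ ] test.py                                                    
   [-] utils/                                                     
     [-] lib/                                                     
       [x] test.rs                                                
       [ ] auth.yaml                                              
       [x] server.html                                            
       [ ] setup.py                                               
     [ ] main.css                                                 
     [x] database.txt                                             
     [ ] config.py                                                
                                                                  
                                                                  
                                                                  
                                                                  
                                                                  
                                                                  
                                                                  
                                                                  
                                                                  


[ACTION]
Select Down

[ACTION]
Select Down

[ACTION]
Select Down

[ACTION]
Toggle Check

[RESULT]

 [-] repo/                                                        
   [x] helpers.rs                                                 
   [-] static/                                                    
>    [x] setup.py                                                 
     [ ] package.json                                             
   [ ] test.py                                                    
   [-] utils/                                                     
     [-] lib/                                                     
       [x] test.rs                                                
       [ ] auth.yaml                                              
       [x] server.html                                            
       [ ] setup.py                                               
     [ ] main.css                                                 
     [x] database.txt                                             
     [ ] config.py                                                
                                                                  
                                                                  
                                                                  
                                                                  
                                                                  
                                                                  
                                                                  
                                                                  
                                                                  


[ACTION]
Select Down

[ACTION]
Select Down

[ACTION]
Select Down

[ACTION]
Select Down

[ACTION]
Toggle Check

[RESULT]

 [-] repo/                                                        
   [x] helpers.rs                                                 
   [-] static/                                                    
     [x] setup.py                                                 
     [ ] package.json                                             
   [ ] test.py                                                    
   [-] utils/                                                     
>    [x] lib/                                                     
       [x] test.rs                                                
       [x] auth.yaml                                              
       [x] server.html                                            
       [x] setup.py                                               
     [ ] main.css                                                 
     [x] database.txt                                             
     [ ] config.py                                                
                                                                  
                                                                  
                                                                  
                                                                  
                                                                  
                                                                  
                                                                  
                                                                  
                                                                  


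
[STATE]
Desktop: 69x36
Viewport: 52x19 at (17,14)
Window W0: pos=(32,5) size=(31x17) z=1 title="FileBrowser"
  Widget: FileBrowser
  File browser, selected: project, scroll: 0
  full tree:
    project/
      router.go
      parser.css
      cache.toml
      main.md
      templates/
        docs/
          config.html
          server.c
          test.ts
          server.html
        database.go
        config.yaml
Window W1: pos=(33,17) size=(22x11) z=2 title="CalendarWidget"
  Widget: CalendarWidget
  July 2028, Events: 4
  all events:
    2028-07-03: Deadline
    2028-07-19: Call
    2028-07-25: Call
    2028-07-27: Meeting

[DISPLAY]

               ┃                             ┃      
               ┃                             ┃      
               ┃                             ┃      
               ┃┏━━━━━━━━━━━━━━━━━━━━┓       ┃      
               ┃┃ CalendarWidget     ┃       ┃      
               ┃┠────────────────────┨       ┃      
               ┃┃     July 2028      ┃       ┃      
               ┗┃Mo Tu We Th Fr Sa Su┃━━━━━━━┛      
                ┃                1  2┃              
                ┃ 3*  4  5  6  7  8  ┃              
                ┃10 11 12 13 14 15 16┃              
                ┃17 18 19* 20 21 22 2┃              
                ┃24 25* 26 27* 28 29 ┃              
                ┗━━━━━━━━━━━━━━━━━━━━┛              
                                                    
                                                    
                                                    
                                                    
                                                    


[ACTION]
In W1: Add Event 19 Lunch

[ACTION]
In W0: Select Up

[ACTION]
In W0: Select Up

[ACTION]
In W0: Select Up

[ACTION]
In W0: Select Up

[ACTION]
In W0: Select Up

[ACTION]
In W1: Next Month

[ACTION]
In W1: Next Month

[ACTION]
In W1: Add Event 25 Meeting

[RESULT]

               ┃                             ┃      
               ┃                             ┃      
               ┃                             ┃      
               ┃┏━━━━━━━━━━━━━━━━━━━━┓       ┃      
               ┃┃ CalendarWidget     ┃       ┃      
               ┃┠────────────────────┨       ┃      
               ┃┃   September 2028   ┃       ┃      
               ┗┃Mo Tu We Th Fr Sa Su┃━━━━━━━┛      
                ┃             1  2  3┃              
                ┃ 4  5  6  7  8  9 10┃              
                ┃11 12 13 14 15 16 17┃              
                ┃18 19 20 21 22 23 24┃              
                ┃25* 26 27 28 29 30  ┃              
                ┗━━━━━━━━━━━━━━━━━━━━┛              
                                                    
                                                    
                                                    
                                                    
                                                    


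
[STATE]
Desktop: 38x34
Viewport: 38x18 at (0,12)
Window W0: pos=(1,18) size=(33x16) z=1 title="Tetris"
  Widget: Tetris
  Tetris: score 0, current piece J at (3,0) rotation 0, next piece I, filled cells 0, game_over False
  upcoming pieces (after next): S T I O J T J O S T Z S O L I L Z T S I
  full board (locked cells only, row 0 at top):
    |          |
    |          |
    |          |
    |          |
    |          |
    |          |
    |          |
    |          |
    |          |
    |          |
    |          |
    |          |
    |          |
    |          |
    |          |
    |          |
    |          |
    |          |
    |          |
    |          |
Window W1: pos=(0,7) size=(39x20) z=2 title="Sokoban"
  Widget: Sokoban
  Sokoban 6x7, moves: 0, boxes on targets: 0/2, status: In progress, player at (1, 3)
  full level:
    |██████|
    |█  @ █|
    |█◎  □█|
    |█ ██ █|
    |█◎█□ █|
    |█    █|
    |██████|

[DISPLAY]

┃█◎  □█                               
┃█ ██ █                               
┃█◎█□ █                               
┃█    █                               
┃██████                               
┃Moves: 0  0/2                        
┃                                     
┃                                     
┃                                     
┃                                     
┃                                     
┃                                     
┃                                     
┃                                     
┗━━━━━━━━━━━━━━━━━━━━━━━━━━━━━━━━━━━━━
 ┃          │Score:              ┃    
 ┃          │0                   ┃    
 ┃          │                    ┃    


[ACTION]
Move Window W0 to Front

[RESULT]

┃█◎  □█                               
┃█ ██ █                               
┃█◎█□ █                               
┃█    █                               
┃██████                               
┃Moves: 0  0/2                        
┃┏━━━━━━━━━━━━━━━━━━━━━━━━━━━━━━━┓    
┃┃ Tetris                        ┃    
┃┠───────────────────────────────┨    
┃┃          │Next:               ┃    
┃┃          │████                ┃    
┃┃          │                    ┃    
┃┃          │                    ┃    
┃┃          │                    ┃    
┗┃          │                    ┃━━━━
 ┃          │Score:              ┃    
 ┃          │0                   ┃    
 ┃          │                    ┃    


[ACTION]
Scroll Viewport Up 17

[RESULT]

                                      
                                      
                                      
                                      
                                      
                                      
                                      
┏━━━━━━━━━━━━━━━━━━━━━━━━━━━━━━━━━━━━━
┃ Sokoban                             
┠─────────────────────────────────────
┃██████                               
┃█  @ █                               
┃█◎  □█                               
┃█ ██ █                               
┃█◎█□ █                               
┃█    █                               
┃██████                               
┃Moves: 0  0/2                        


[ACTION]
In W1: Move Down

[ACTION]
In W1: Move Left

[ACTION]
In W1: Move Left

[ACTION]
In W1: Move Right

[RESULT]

                                      
                                      
                                      
                                      
                                      
                                      
                                      
┏━━━━━━━━━━━━━━━━━━━━━━━━━━━━━━━━━━━━━
┃ Sokoban                             
┠─────────────────────────────────────
┃██████                               
┃█    █                               
┃█◎@ □█                               
┃█ ██ █                               
┃█◎█□ █                               
┃█    █                               
┃██████                               
┃Moves: 4  0/2                        
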